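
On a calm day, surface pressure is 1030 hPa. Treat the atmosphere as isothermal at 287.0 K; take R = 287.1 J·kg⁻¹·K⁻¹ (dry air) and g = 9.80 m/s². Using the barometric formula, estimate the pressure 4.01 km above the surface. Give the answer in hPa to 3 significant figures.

P ≈ 639 hPa

Scale height: H = RT/g = 287.1 × 287.0 / 9.80 = 8407.9 m.
Barometric formula: P = P₀ exp(−z/H).
z/H = 4010.0/8407.9 = 0.47693; exp(−0.47693) = 0.62069.
P = 1030 × 0.62069 = 639.31 hPa.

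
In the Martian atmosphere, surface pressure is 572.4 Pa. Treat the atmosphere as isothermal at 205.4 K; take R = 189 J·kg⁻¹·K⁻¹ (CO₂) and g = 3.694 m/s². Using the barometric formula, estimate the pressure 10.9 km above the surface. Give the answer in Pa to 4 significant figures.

Scale height: H = RT/g = 189 × 205.4 / 3.694 = 10509 m.
Barometric formula: P = P₀ exp(−z/H).
z/H = 10900/10509 = 1.0372; exp(−1.0372) = 0.35445.
P = 572.4 × 0.35445 = 202.89 Pa.

P ≈ 202.9 Pa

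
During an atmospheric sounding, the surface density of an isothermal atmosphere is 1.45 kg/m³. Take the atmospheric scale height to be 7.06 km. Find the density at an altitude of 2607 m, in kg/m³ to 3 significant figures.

In an isothermal atmosphere, density decays like pressure: ρ = ρ₀ exp(−z/H).
z/H = 2607.0/7060.0 = 0.36926; exp(−0.36926) = 0.69125.
ρ = 1.45 × 0.69125 = 1.0023 kg/m³.

ρ ≈ 1.00 kg/m³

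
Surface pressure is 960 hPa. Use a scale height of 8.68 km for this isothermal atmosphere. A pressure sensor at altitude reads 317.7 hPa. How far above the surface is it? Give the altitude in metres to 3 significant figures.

z ≈ 9600 m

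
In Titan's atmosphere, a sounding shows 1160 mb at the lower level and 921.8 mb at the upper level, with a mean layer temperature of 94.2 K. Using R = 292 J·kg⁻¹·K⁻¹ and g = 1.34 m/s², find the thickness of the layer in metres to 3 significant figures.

Δz ≈ 4720 m

Hypsometric equation: Δz = (R T̄/g) ln(P₁/P₂).
R T̄/g = 292 × 94.2 / 1.34 = 20527 m.
ln(1160/921.8) = ln(1.2584) = 0.22984.
Δz = 20527 × 0.22984 = 4717.9 m.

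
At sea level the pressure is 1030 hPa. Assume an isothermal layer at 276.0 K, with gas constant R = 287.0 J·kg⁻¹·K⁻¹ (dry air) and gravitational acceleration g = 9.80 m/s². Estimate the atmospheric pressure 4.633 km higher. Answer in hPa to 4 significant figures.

P ≈ 580.6 hPa

Scale height: H = RT/g = 287.0 × 276.0 / 9.80 = 8082.9 m.
Barometric formula: P = P₀ exp(−z/H).
z/H = 4633.0/8082.9 = 0.57319; exp(−0.57319) = 0.56372.
P = 1030 × 0.56372 = 580.63 hPa.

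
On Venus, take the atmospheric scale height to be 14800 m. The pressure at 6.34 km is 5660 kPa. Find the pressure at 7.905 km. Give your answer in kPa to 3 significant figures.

Between two levels, P₂ = P₁ exp(−Δz/H) with Δz = z₂ − z₁.
Δz = 7905.0 − 6340.0 = 1565.0 m; Δz/H = 1565.0/14800 = 0.10574.
P₂ = 5660 × exp(−0.10574) = 5660 × 0.89966 = 5092.1 kPa.

P ≈ 5090 kPa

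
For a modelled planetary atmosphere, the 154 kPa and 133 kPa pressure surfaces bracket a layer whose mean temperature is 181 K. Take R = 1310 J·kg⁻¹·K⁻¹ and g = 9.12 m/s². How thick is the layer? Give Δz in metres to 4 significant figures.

Δz ≈ 3812 m

Hypsometric equation: Δz = (R T̄/g) ln(P₁/P₂).
R T̄/g = 1310 × 181 / 9.12 = 25999 m.
ln(154/133) = ln(1.1579) = 0.14661.
Δz = 25999 × 0.14661 = 3811.7 m.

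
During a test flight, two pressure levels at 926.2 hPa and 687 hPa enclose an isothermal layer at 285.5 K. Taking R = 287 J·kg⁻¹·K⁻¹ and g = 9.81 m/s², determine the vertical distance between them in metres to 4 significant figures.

Δz ≈ 2495 m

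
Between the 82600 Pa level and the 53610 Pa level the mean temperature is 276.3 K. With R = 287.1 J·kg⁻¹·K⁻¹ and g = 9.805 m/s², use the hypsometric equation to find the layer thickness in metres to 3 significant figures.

Hypsometric equation: Δz = (R T̄/g) ln(P₁/P₂).
R T̄/g = 287.1 × 276.3 / 9.805 = 8090.3 m.
ln(82600/53610) = ln(1.5408) = 0.43230.
Δz = 8090.3 × 0.43230 = 3497.4 m.

Δz ≈ 3500 m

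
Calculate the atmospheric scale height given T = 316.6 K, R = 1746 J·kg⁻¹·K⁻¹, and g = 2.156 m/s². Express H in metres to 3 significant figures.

H ≈ 256000 m

The scale height of an isothermal atmosphere is H = RT/g.
H = 1746 × 316.6 / 2.156 = 552780/2.156 = 256390 m.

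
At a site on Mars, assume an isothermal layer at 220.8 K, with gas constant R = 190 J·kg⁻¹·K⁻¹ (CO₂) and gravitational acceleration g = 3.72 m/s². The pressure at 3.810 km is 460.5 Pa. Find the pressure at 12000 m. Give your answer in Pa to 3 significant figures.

Scale height: H = RT/g = 190 × 220.8 / 3.72 = 11277 m.
Between two levels, P₂ = P₁ exp(−Δz/H) with Δz = z₂ − z₁.
Δz = 12000 − 3810.0 = 8190.0 m; Δz/H = 8190.0/11277 = 0.72626.
P₂ = 460.5 × exp(−0.72626) = 460.5 × 0.48371 = 222.75 Pa.

P ≈ 223 Pa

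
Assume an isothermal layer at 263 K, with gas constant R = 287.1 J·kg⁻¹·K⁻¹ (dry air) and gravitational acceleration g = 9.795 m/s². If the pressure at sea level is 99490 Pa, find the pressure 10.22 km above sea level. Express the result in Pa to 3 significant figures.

P ≈ 26400 Pa

Scale height: H = RT/g = 287.1 × 263 / 9.795 = 7708.8 m.
Barometric formula: P = P₀ exp(−z/H).
z/H = 10220/7708.8 = 1.3258; exp(−1.3258) = 0.26559.
P = 99490 × 0.26559 = 26424 Pa.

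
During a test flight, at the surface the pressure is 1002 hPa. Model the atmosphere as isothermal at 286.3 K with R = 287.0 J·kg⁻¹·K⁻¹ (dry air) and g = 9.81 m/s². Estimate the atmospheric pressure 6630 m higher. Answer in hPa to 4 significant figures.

Scale height: H = RT/g = 287.0 × 286.3 / 9.81 = 8376.0 m.
Barometric formula: P = P₀ exp(−z/H).
z/H = 6630.0/8376.0 = 0.79155; exp(−0.79155) = 0.45314.
P = 1002 × 0.45314 = 454.05 hPa.

P ≈ 454.0 hPa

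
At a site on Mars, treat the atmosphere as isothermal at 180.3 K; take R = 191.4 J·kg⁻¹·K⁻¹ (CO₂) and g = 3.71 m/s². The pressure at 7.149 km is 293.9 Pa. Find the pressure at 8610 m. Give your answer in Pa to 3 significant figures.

P ≈ 251 Pa

Scale height: H = RT/g = 191.4 × 180.3 / 3.71 = 9301.7 m.
Between two levels, P₂ = P₁ exp(−Δz/H) with Δz = z₂ − z₁.
Δz = 8610.0 − 7149.0 = 1461.0 m; Δz/H = 1461.0/9301.7 = 0.15707.
P₂ = 293.9 × exp(−0.15707) = 293.9 × 0.85464 = 251.18 Pa.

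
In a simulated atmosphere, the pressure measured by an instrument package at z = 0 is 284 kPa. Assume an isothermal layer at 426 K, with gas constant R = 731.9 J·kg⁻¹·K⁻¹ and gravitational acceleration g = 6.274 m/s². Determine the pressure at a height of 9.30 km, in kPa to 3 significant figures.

Scale height: H = RT/g = 731.9 × 426 / 6.274 = 49695 m.
Barometric formula: P = P₀ exp(−z/H).
z/H = 9300.0/49695 = 0.18714; exp(−0.18714) = 0.82933.
P = 284 × 0.82933 = 235.53 kPa.

P ≈ 236 kPa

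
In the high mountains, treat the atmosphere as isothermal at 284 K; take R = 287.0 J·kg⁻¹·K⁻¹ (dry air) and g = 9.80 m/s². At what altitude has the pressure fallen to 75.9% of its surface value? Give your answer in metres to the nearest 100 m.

Scale height: H = RT/g = 287.0 × 284 / 9.80 = 8317.1 m.
Set P/P₀ = exp(−z/H) = 0.759, so z = −H ln(0.759).
−ln(0.759) = 0.27575; z = 8317.1 × 0.27575 = 2293.4 m.

z ≈ 2300 m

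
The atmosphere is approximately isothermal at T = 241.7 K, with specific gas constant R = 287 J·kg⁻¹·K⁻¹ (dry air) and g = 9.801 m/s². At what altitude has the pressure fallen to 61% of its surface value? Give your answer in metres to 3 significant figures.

z ≈ 3500 m

Scale height: H = RT/g = 287 × 241.7 / 9.801 = 7077.6 m.
Set P/P₀ = exp(−z/H) = 0.61, so z = −H ln(0.61).
−ln(0.61) = 0.49430; z = 7077.6 × 0.49430 = 3498.5 m.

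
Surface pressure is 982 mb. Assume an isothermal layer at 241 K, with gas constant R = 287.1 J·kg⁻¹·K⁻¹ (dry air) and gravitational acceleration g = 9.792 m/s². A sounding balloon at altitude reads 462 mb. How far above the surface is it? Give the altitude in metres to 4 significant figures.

z ≈ 5328 m

Scale height: H = RT/g = 287.1 × 241 / 9.792 = 7066.1 m.
Invert the barometric formula: z = H ln(P₀/P).
P₀/P = 982/462 = 2.1255; ln(2.1255) = 0.75401.
z = 7066.1 × 0.75401 = 5327.9 m.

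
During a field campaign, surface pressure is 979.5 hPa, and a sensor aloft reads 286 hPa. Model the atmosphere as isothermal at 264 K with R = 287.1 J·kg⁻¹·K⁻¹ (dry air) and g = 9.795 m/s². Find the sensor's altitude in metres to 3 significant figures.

z ≈ 9530 m

Scale height: H = RT/g = 287.1 × 264 / 9.795 = 7738.1 m.
Invert the barometric formula: z = H ln(P₀/P).
P₀/P = 979.5/286 = 3.4248; ln(3.4248) = 1.2310.
z = 7738.1 × 1.2310 = 9525.6 m.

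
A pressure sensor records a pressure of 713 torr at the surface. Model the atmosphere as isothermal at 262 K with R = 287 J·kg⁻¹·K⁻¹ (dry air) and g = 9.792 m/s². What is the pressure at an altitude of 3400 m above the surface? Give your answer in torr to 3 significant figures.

P ≈ 458 torr

Scale height: H = RT/g = 287 × 262 / 9.792 = 7679.1 m.
Barometric formula: P = P₀ exp(−z/H).
z/H = 3400.0/7679.1 = 0.44276; exp(−0.44276) = 0.64226.
P = 713 × 0.64226 = 457.93 torr.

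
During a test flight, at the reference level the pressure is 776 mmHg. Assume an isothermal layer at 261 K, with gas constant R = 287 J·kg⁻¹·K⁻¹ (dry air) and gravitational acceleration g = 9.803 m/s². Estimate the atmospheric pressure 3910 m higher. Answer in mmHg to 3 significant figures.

Scale height: H = RT/g = 287 × 261 / 9.803 = 7641.2 m.
Barometric formula: P = P₀ exp(−z/H).
z/H = 3910.0/7641.2 = 0.51170; exp(−0.51170) = 0.59948.
P = 776 × 0.59948 = 465.20 mmHg.

P ≈ 465 mmHg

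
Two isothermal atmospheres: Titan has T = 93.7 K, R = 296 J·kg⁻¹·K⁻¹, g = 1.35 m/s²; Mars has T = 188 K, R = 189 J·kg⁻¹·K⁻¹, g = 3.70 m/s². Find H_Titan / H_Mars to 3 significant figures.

H_Titan/H_Mars ≈ 2.14

H = RT/g for each body.
H_Titan = 296 × 93.7 / 1.35 = 20545 m.
H_Mars = 189 × 188 / 3.70 = 9603.2 m.
H_Titan/H_Mars = 20545/9603.2 = 2.1394.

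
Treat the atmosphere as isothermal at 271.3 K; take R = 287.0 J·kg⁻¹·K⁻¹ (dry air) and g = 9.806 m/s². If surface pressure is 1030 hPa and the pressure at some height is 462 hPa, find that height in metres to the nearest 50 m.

z ≈ 6350 m

Scale height: H = RT/g = 287.0 × 271.3 / 9.806 = 7940.4 m.
Invert the barometric formula: z = H ln(P₀/P).
P₀/P = 1030/462 = 2.2294; ln(2.2294) = 0.80173.
z = 7940.4 × 0.80173 = 6366.1 m.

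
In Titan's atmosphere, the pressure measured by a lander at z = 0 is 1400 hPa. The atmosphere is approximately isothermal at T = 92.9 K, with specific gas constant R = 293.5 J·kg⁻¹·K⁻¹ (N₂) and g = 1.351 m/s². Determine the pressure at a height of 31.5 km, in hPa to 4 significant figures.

Scale height: H = RT/g = 293.5 × 92.9 / 1.351 = 20182 m.
Barometric formula: P = P₀ exp(−z/H).
z/H = 31500/20182 = 1.5608; exp(−1.5608) = 0.20997.
P = 1400 × 0.20997 = 293.96 hPa.

P ≈ 294.0 hPa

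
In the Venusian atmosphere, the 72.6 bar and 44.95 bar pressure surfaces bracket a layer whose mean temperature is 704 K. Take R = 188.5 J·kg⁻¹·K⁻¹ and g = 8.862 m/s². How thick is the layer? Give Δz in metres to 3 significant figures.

Δz ≈ 7180 m

Hypsometric equation: Δz = (R T̄/g) ln(P₁/P₂).
R T̄/g = 188.5 × 704 / 8.862 = 14974 m.
ln(72.6/44.95) = ln(1.6151) = 0.47940.
Δz = 14974 × 0.47940 = 7178.5 m.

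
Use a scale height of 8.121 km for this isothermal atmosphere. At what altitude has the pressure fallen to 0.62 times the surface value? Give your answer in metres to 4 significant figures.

Set P/P₀ = exp(−z/H) = 0.62, so z = −H ln(0.62).
−ln(0.62) = 0.47804; z = 8121.0 × 0.47804 = 3882.2 m.

z ≈ 3882 m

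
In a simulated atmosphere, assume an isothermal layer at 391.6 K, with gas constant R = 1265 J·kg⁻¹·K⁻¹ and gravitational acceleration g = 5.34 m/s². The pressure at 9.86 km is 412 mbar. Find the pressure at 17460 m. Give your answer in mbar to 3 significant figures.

P ≈ 380 mbar

Scale height: H = RT/g = 1265 × 391.6 / 5.34 = 92767 m.
Between two levels, P₂ = P₁ exp(−Δz/H) with Δz = z₂ − z₁.
Δz = 17460 − 9860.0 = 7600.0 m; Δz/H = 7600.0/92767 = 0.081926.
P₂ = 412 × exp(−0.081926) = 412 × 0.92134 = 379.59 mbar.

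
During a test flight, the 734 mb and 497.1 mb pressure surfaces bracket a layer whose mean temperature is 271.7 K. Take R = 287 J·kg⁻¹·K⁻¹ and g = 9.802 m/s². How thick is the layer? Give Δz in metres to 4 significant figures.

Δz ≈ 3100 m

Hypsometric equation: Δz = (R T̄/g) ln(P₁/P₂).
R T̄/g = 287 × 271.7 / 9.802 = 7955.3 m.
ln(734/497.1) = ln(1.4766) = 0.38974.
Δz = 7955.3 × 0.38974 = 3100.5 m.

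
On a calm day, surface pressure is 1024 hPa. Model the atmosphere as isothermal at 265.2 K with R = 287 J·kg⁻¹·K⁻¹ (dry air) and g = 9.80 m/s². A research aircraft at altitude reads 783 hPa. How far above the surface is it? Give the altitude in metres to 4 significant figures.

z ≈ 2084 m

Scale height: H = RT/g = 287 × 265.2 / 9.80 = 7766.6 m.
Invert the barometric formula: z = H ln(P₀/P).
P₀/P = 1024/783 = 1.3078; ln(1.3078) = 0.26835.
z = 7766.6 × 0.26835 = 2084.2 m.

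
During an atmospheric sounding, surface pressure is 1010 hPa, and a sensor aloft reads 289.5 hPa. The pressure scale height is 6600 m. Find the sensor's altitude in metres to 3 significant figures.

Invert the barometric formula: z = H ln(P₀/P).
P₀/P = 1010/289.5 = 3.4888; ln(3.4888) = 1.2496.
z = 6600.0 × 1.2496 = 8247.4 m.

z ≈ 8250 m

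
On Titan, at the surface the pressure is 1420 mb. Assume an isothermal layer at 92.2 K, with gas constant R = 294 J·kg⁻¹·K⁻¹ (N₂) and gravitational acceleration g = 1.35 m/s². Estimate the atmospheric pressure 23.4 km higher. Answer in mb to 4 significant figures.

P ≈ 442.8 mb

Scale height: H = RT/g = 294 × 92.2 / 1.35 = 20079 m.
Barometric formula: P = P₀ exp(−z/H).
z/H = 23400/20079 = 1.1654; exp(−1.1654) = 0.31180.
P = 1420 × 0.31180 = 442.76 mb.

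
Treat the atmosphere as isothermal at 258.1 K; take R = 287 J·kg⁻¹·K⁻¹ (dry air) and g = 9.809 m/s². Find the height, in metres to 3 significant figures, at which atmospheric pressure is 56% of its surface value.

z ≈ 4380 m

Scale height: H = RT/g = 287 × 258.1 / 9.809 = 7551.7 m.
Set P/P₀ = exp(−z/H) = 0.56, so z = −H ln(0.56).
−ln(0.56) = 0.57982; z = 7551.7 × 0.57982 = 4378.6 m.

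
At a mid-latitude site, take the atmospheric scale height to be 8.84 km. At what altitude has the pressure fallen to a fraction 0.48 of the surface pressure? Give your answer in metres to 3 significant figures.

Set P/P₀ = exp(−z/H) = 0.48, so z = −H ln(0.48).
−ln(0.48) = 0.73397; z = 8840.0 × 0.73397 = 6488.3 m.

z ≈ 6490 m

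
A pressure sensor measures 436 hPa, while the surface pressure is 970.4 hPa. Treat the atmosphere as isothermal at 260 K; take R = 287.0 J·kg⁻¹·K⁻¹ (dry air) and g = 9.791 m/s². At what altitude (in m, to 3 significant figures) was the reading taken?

z ≈ 6100 m

Scale height: H = RT/g = 287.0 × 260 / 9.791 = 7621.3 m.
Invert the barometric formula: z = H ln(P₀/P).
P₀/P = 970.4/436 = 2.2257; ln(2.2257) = 0.80007.
z = 7621.3 × 0.80007 = 6097.6 m.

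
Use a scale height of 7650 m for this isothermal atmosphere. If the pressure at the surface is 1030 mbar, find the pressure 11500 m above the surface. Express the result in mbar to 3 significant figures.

Barometric formula: P = P₀ exp(−z/H).
z/H = 11500/7650.0 = 1.5033; exp(−1.5033) = 0.22240.
P = 1030 × 0.22240 = 229.07 mbar.

P ≈ 229 mbar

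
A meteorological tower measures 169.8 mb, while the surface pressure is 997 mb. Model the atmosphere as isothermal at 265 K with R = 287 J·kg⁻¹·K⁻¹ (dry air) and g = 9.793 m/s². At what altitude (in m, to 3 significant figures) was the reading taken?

z ≈ 13700 m

Scale height: H = RT/g = 287 × 265 / 9.793 = 7766.3 m.
Invert the barometric formula: z = H ln(P₀/P).
P₀/P = 997/169.8 = 5.8716; ln(5.8716) = 1.7701.
z = 7766.3 × 1.7701 = 13747 m.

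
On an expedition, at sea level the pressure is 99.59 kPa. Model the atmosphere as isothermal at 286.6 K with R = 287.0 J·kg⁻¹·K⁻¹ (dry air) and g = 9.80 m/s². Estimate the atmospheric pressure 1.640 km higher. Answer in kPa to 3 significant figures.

P ≈ 81.9 kPa

Scale height: H = RT/g = 287.0 × 286.6 / 9.80 = 8393.3 m.
Barometric formula: P = P₀ exp(−z/H).
z/H = 1640.0/8393.3 = 0.19539; exp(−0.19539) = 0.82251.
P = 99.59 × 0.82251 = 81.914 kPa.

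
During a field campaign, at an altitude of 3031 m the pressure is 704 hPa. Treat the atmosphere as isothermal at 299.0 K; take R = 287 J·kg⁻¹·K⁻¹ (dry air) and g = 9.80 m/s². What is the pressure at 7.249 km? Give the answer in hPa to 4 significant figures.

Scale height: H = RT/g = 287 × 299.0 / 9.80 = 8756.4 m.
Between two levels, P₂ = P₁ exp(−Δz/H) with Δz = z₂ − z₁.
Δz = 7249.0 − 3031.0 = 4218.0 m; Δz/H = 4218.0/8756.4 = 0.48170.
P₂ = 704 × exp(−0.48170) = 704 × 0.61773 = 434.88 hPa.

P ≈ 434.9 hPa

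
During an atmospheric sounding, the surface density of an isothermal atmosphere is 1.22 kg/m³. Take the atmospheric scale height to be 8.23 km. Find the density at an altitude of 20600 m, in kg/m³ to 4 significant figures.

In an isothermal atmosphere, density decays like pressure: ρ = ρ₀ exp(−z/H).
z/H = 20600/8230.0 = 2.5030; exp(−2.5030) = 0.081839.
ρ = 1.22 × 0.081839 = 0.099844 kg/m³.

ρ ≈ 0.09984 kg/m³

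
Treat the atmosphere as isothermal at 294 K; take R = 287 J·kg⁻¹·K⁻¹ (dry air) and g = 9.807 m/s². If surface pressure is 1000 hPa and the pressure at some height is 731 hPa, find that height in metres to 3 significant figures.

Scale height: H = RT/g = 287 × 294 / 9.807 = 8603.9 m.
Invert the barometric formula: z = H ln(P₀/P).
P₀/P = 1000/731 = 1.3680; ln(1.3680) = 0.31335.
z = 8603.9 × 0.31335 = 2696.0 m.

z ≈ 2700 m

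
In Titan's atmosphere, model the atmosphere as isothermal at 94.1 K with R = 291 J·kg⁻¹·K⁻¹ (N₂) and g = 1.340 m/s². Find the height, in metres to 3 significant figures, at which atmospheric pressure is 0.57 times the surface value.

z ≈ 11500 m

Scale height: H = RT/g = 291 × 94.1 / 1.340 = 20435 m.
Set P/P₀ = exp(−z/H) = 0.57, so z = −H ln(0.57).
−ln(0.57) = 0.56212; z = 20435 × 0.56212 = 11487 m.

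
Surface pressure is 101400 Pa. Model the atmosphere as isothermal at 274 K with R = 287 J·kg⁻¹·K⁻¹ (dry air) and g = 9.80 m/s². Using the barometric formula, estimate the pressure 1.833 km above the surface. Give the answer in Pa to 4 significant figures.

P ≈ 80690 Pa

Scale height: H = RT/g = 287 × 274 / 9.80 = 8024.3 m.
Barometric formula: P = P₀ exp(−z/H).
z/H = 1833.0/8024.3 = 0.22843; exp(−0.22843) = 0.79578.
P = 101400 × 0.79578 = 80692 Pa.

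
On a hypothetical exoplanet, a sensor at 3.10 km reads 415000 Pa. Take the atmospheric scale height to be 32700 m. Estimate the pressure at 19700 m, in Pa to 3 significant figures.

P ≈ 250000 Pa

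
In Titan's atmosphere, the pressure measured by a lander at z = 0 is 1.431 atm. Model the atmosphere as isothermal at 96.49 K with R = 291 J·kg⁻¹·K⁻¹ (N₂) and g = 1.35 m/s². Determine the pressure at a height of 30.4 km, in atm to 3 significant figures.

Scale height: H = RT/g = 291 × 96.49 / 1.35 = 20799 m.
Barometric formula: P = P₀ exp(−z/H).
z/H = 30400/20799 = 1.4616; exp(−1.4616) = 0.23186.
P = 1.431 × 0.23186 = 0.33179 atm.

P ≈ 0.332 atm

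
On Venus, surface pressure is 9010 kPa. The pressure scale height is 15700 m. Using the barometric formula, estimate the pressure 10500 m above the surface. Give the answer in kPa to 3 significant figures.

Barometric formula: P = P₀ exp(−z/H).
z/H = 10500/15700 = 0.66879; exp(−0.66879) = 0.51233.
P = 9010 × 0.51233 = 4616.1 kPa.

P ≈ 4620 kPa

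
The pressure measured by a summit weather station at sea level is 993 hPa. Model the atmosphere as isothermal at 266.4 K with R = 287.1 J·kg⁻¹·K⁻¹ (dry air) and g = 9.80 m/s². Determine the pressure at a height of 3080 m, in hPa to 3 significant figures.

P ≈ 669 hPa

Scale height: H = RT/g = 287.1 × 266.4 / 9.80 = 7804.4 m.
Barometric formula: P = P₀ exp(−z/H).
z/H = 3080.0/7804.4 = 0.39465; exp(−0.39465) = 0.67392.
P = 993 × 0.67392 = 669.20 hPa.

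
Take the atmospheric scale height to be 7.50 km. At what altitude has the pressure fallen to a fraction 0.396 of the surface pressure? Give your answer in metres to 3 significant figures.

z ≈ 6950 m

Set P/P₀ = exp(−z/H) = 0.396, so z = −H ln(0.396).
−ln(0.396) = 0.92634; z = 7500.0 × 0.92634 = 6947.6 m.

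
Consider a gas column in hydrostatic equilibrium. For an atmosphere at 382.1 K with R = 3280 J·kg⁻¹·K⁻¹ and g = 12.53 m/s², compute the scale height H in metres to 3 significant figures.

H ≈ 100000 m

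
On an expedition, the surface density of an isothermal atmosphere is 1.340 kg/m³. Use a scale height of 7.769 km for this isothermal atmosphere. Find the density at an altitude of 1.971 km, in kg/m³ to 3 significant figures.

In an isothermal atmosphere, density decays like pressure: ρ = ρ₀ exp(−z/H).
z/H = 1971.0/7769.0 = 0.25370; exp(−0.25370) = 0.77592.
ρ = 1.340 × 0.77592 = 1.0397 kg/m³.

ρ ≈ 1.04 kg/m³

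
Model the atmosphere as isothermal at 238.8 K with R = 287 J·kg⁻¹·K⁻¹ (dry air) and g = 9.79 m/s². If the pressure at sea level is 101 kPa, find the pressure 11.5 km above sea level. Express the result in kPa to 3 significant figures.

Scale height: H = RT/g = 287 × 238.8 / 9.79 = 7000.6 m.
Barometric formula: P = P₀ exp(−z/H).
z/H = 11500/7000.6 = 1.6427; exp(−1.6427) = 0.19346.
P = 101 × 0.19346 = 19.539 kPa.

P ≈ 19.5 kPa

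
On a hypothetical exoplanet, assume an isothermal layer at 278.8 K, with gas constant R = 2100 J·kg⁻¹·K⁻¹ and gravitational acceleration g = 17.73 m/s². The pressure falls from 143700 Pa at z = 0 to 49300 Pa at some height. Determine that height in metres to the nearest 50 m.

z ≈ 35350 m

Scale height: H = RT/g = 2100 × 278.8 / 17.73 = 33022 m.
Invert the barometric formula: z = H ln(P₀/P).
P₀/P = 143700/49300 = 2.9148; ln(2.9148) = 1.0698.
z = 33022 × 1.0698 = 35327 m.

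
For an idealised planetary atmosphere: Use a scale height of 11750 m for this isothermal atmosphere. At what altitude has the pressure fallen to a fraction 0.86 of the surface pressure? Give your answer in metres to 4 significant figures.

z ≈ 1772 m

Set P/P₀ = exp(−z/H) = 0.86, so z = −H ln(0.86).
−ln(0.86) = 0.15082; z = 11750 × 0.15082 = 1772.1 m.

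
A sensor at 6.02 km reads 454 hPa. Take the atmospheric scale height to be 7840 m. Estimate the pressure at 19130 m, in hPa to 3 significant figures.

Between two levels, P₂ = P₁ exp(−Δz/H) with Δz = z₂ − z₁.
Δz = 19130 − 6020.0 = 13110 m; Δz/H = 13110/7840.0 = 1.6722.
P₂ = 454 × exp(−1.6722) = 454 × 0.18783 = 85.275 hPa.

P ≈ 85.3 hPa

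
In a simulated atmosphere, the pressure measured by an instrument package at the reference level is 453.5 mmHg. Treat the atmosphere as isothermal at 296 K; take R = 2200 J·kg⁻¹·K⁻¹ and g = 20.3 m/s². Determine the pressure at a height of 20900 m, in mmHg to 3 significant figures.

P ≈ 236 mmHg

Scale height: H = RT/g = 2200 × 296 / 20.3 = 32079 m.
Barometric formula: P = P₀ exp(−z/H).
z/H = 20900/32079 = 0.65152; exp(−0.65152) = 0.52125.
P = 453.5 × 0.52125 = 236.39 mmHg.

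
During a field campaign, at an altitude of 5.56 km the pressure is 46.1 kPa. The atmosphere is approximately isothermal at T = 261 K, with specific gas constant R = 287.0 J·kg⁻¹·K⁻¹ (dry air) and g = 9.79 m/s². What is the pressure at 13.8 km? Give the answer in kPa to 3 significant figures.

Scale height: H = RT/g = 287.0 × 261 / 9.79 = 7651.4 m.
Between two levels, P₂ = P₁ exp(−Δz/H) with Δz = z₂ − z₁.
Δz = 13800 − 5560.0 = 8240.0 m; Δz/H = 8240.0/7651.4 = 1.0769.
P₂ = 46.1 × exp(−1.0769) = 46.1 × 0.34065 = 15.704 kPa.

P ≈ 15.7 kPa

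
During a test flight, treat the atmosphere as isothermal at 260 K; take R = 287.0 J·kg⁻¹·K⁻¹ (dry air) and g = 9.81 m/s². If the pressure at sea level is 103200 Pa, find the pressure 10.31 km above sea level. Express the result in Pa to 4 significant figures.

Scale height: H = RT/g = 287.0 × 260 / 9.81 = 7606.5 m.
Barometric formula: P = P₀ exp(−z/H).
z/H = 10310/7606.5 = 1.3554; exp(−1.3554) = 0.25784.
P = 103200 × 0.25784 = 26609 Pa.

P ≈ 26610 Pa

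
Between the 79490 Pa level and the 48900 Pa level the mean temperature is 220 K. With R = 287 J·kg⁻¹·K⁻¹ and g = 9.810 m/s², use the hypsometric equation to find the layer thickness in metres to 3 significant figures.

Δz ≈ 3130 m

Hypsometric equation: Δz = (R T̄/g) ln(P₁/P₂).
R T̄/g = 287 × 220 / 9.810 = 6436.3 m.
ln(79490/48900) = ln(1.6256) = 0.48588.
Δz = 6436.3 × 0.48588 = 3127.3 m.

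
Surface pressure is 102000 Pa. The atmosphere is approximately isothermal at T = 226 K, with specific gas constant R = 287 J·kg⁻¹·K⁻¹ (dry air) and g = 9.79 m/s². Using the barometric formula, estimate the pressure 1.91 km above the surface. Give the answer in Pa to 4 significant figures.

P ≈ 76450 Pa

Scale height: H = RT/g = 287 × 226 / 9.79 = 6625.3 m.
Barometric formula: P = P₀ exp(−z/H).
z/H = 1910.0/6625.3 = 0.28829; exp(−0.28829) = 0.74954.
P = 102000 × 0.74954 = 76453 Pa.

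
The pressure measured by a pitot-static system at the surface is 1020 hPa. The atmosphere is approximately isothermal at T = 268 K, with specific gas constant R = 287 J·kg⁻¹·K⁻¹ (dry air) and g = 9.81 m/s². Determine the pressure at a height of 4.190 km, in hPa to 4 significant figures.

P ≈ 597.7 hPa

Scale height: H = RT/g = 287 × 268 / 9.81 = 7840.6 m.
Barometric formula: P = P₀ exp(−z/H).
z/H = 4190.0/7840.6 = 0.53440; exp(−0.53440) = 0.58602.
P = 1020 × 0.58602 = 597.74 hPa.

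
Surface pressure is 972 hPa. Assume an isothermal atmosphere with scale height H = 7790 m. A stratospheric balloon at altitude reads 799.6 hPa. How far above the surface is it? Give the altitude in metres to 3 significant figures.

z ≈ 1520 m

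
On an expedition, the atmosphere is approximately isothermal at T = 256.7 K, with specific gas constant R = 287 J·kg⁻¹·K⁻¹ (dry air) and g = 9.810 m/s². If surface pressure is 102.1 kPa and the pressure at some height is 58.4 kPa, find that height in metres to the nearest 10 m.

z ≈ 4200 m

Scale height: H = RT/g = 287 × 256.7 / 9.810 = 7510.0 m.
Invert the barometric formula: z = H ln(P₀/P).
P₀/P = 102.1/58.4 = 1.7483; ln(1.7483) = 0.55864.
z = 7510.0 × 0.55864 = 4195.4 m.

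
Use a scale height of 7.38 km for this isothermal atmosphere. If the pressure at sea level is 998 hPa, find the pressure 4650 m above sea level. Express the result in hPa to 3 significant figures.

P ≈ 531 hPa

Barometric formula: P = P₀ exp(−z/H).
z/H = 4650.0/7380.0 = 0.63008; exp(−0.63008) = 0.53255.
P = 998 × 0.53255 = 531.48 hPa.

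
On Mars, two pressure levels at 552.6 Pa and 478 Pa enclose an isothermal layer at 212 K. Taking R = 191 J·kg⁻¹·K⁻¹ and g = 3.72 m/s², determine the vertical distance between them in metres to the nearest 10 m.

Δz ≈ 1580 m

Hypsometric equation: Δz = (R T̄/g) ln(P₁/P₂).
R T̄/g = 191 × 212 / 3.72 = 10885 m.
ln(552.6/478) = ln(1.1561) = 0.14505.
Δz = 10885 × 0.14505 = 1578.9 m.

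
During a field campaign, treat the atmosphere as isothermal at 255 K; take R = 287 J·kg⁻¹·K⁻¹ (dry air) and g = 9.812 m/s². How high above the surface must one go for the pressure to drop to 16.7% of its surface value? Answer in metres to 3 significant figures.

Scale height: H = RT/g = 287 × 255 / 9.812 = 7458.7 m.
Set P/P₀ = exp(−z/H) = 0.167, so z = −H ln(0.167).
−ln(0.167) = 1.7898; z = 7458.7 × 1.7898 = 13350 m.

z ≈ 13300 m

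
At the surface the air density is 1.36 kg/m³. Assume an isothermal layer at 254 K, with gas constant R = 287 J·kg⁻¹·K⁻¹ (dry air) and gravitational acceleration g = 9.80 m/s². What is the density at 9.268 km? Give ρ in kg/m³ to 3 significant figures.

ρ ≈ 0.391 kg/m³

Scale height: H = RT/g = 287 × 254 / 9.80 = 7438.6 m.
In an isothermal atmosphere, density decays like pressure: ρ = ρ₀ exp(−z/H).
z/H = 9268.0/7438.6 = 1.2459; exp(−1.2459) = 0.28768.
ρ = 1.36 × 0.28768 = 0.39124 kg/m³.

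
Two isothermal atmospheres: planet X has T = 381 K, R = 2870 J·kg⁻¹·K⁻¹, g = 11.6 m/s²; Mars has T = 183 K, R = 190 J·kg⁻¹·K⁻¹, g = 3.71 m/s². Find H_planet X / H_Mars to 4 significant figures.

H = RT/g for each body.
H_planet X = 2870 × 381 / 11.6 = 94265 m.
H_Mars = 190 × 183 / 3.71 = 9372.0 m.
H_planet X/H_Mars = 94265/9372.0 = 10.058.

H_planet X/H_Mars ≈ 10.06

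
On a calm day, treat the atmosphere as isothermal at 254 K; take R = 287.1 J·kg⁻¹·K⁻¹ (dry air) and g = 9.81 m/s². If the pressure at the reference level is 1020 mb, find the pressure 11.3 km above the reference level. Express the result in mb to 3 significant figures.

Scale height: H = RT/g = 287.1 × 254 / 9.81 = 7433.6 m.
Barometric formula: P = P₀ exp(−z/H).
z/H = 11300/7433.6 = 1.5201; exp(−1.5201) = 0.21869.
P = 1020 × 0.21869 = 223.06 mb.

P ≈ 223 mb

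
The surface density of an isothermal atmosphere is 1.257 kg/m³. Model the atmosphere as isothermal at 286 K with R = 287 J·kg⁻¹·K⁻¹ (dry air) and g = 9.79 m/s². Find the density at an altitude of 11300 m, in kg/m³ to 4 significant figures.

ρ ≈ 0.3266 kg/m³

Scale height: H = RT/g = 287 × 286 / 9.79 = 8384.3 m.
In an isothermal atmosphere, density decays like pressure: ρ = ρ₀ exp(−z/H).
z/H = 11300/8384.3 = 1.3478; exp(−1.3478) = 0.25981.
ρ = 1.257 × 0.25981 = 0.32658 kg/m³.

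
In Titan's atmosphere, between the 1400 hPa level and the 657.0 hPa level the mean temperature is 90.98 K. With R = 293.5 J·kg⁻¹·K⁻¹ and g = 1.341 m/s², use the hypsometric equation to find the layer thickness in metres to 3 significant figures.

Δz ≈ 15100 m

Hypsometric equation: Δz = (R T̄/g) ln(P₁/P₂).
R T̄/g = 293.5 × 90.98 / 1.341 = 19912 m.
ln(1400/657.0) = ln(2.1309) = 0.75654.
Δz = 19912 × 0.75654 = 15064 m.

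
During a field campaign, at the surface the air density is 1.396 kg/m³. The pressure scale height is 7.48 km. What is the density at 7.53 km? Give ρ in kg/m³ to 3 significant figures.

In an isothermal atmosphere, density decays like pressure: ρ = ρ₀ exp(−z/H).
z/H = 7530.0/7480.0 = 1.0067; exp(−1.0067) = 0.36542.
ρ = 1.396 × 0.36542 = 0.51013 kg/m³.

ρ ≈ 0.510 kg/m³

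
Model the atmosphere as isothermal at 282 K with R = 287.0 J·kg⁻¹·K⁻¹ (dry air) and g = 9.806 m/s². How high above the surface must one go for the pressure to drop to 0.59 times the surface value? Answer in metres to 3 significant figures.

Scale height: H = RT/g = 287.0 × 282 / 9.806 = 8253.5 m.
Set P/P₀ = exp(−z/H) = 0.59, so z = −H ln(0.59).
−ln(0.59) = 0.52763; z = 8253.5 × 0.52763 = 4354.8 m.

z ≈ 4350 m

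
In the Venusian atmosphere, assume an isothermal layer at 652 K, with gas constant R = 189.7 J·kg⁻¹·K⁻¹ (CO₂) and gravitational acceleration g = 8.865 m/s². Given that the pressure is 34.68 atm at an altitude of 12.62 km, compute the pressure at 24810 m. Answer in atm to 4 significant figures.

P ≈ 14.48 atm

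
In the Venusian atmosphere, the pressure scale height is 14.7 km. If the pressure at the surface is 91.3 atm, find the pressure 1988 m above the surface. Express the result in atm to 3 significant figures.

Barometric formula: P = P₀ exp(−z/H).
z/H = 1988.0/14700 = 0.13524; exp(−0.13524) = 0.87351.
P = 91.3 × 0.87351 = 79.751 atm.

P ≈ 79.8 atm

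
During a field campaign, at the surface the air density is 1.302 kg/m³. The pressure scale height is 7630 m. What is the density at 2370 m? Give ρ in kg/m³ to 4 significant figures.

ρ ≈ 0.9544 kg/m³

In an isothermal atmosphere, density decays like pressure: ρ = ρ₀ exp(−z/H).
z/H = 2370.0/7630.0 = 0.31062; exp(−0.31062) = 0.73299.
ρ = 1.302 × 0.73299 = 0.95435 kg/m³.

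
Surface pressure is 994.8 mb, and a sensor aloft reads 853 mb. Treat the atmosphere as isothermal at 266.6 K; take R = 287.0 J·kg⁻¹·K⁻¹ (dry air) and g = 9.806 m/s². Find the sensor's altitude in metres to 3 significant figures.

z ≈ 1200 m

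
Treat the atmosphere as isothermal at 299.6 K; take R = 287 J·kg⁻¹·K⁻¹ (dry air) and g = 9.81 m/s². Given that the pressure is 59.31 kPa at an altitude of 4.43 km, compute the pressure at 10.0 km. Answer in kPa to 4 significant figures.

P ≈ 31.42 kPa

Scale height: H = RT/g = 287 × 299.6 / 9.81 = 8765.1 m.
Between two levels, P₂ = P₁ exp(−Δz/H) with Δz = z₂ − z₁.
Δz = 10000 − 4430.0 = 5570.0 m; Δz/H = 5570.0/8765.1 = 0.63547.
P₂ = 59.31 × exp(−0.63547) = 59.31 × 0.52969 = 31.416 kPa.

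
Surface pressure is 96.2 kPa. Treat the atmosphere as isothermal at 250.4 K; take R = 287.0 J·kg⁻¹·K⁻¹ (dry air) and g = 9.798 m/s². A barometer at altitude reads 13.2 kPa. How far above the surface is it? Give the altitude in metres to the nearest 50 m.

Scale height: H = RT/g = 287.0 × 250.4 / 9.798 = 7334.6 m.
Invert the barometric formula: z = H ln(P₀/P).
P₀/P = 96.2/13.2 = 7.2879; ln(7.2879) = 1.9862.
z = 7334.6 × 1.9862 = 14568 m.

z ≈ 14550 m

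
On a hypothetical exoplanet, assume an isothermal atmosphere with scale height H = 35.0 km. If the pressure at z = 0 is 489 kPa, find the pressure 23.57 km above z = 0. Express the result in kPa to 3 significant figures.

P ≈ 249 kPa

Barometric formula: P = P₀ exp(−z/H).
z/H = 23570/35000 = 0.67343; exp(−0.67343) = 0.50996.
P = 489 × 0.50996 = 249.37 kPa.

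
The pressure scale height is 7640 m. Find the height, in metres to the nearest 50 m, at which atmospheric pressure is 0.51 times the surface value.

Set P/P₀ = exp(−z/H) = 0.51, so z = −H ln(0.51).
−ln(0.51) = 0.67334; z = 7640.0 × 0.67334 = 5144.3 m.

z ≈ 5150 m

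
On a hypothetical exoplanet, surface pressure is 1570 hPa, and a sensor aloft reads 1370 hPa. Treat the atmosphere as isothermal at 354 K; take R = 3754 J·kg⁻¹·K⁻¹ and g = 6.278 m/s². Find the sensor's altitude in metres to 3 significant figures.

Scale height: H = RT/g = 3754 × 354 / 6.278 = 211680 m.
Invert the barometric formula: z = H ln(P₀/P).
P₀/P = 1570/1370 = 1.1460; ln(1.1460) = 0.13628.
z = 211680 × 0.13628 = 28848 m.

z ≈ 28800 m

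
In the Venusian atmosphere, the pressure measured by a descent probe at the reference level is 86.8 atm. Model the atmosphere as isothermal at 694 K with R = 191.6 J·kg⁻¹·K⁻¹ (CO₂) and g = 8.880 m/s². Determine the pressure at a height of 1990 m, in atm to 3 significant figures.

Scale height: H = RT/g = 191.6 × 694 / 8.880 = 14974 m.
Barometric formula: P = P₀ exp(−z/H).
z/H = 1990.0/14974 = 0.13290; exp(−0.13290) = 0.87555.
P = 86.8 × 0.87555 = 75.998 atm.

P ≈ 76.0 atm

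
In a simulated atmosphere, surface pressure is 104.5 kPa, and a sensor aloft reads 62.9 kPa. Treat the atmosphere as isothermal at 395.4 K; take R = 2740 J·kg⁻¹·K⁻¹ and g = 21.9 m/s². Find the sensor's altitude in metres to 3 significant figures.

z ≈ 25100 m

Scale height: H = RT/g = 2740 × 395.4 / 21.9 = 49470 m.
Invert the barometric formula: z = H ln(P₀/P).
P₀/P = 104.5/62.9 = 1.6614; ln(1.6614) = 0.50766.
z = 49470 × 0.50766 = 25114 m.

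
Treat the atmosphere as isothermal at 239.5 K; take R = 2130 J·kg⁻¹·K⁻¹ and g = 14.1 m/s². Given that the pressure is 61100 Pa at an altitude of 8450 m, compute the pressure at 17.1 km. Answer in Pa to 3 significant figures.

P ≈ 48100 Pa

Scale height: H = RT/g = 2130 × 239.5 / 14.1 = 36180 m.
Between two levels, P₂ = P₁ exp(−Δz/H) with Δz = z₂ − z₁.
Δz = 17100 − 8450.0 = 8650.0 m; Δz/H = 8650.0/36180 = 0.23908.
P₂ = 61100 × exp(−0.23908) = 61100 × 0.78735 = 48107 Pa.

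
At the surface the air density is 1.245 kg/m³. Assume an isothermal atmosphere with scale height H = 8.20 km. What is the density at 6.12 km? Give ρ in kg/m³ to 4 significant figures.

In an isothermal atmosphere, density decays like pressure: ρ = ρ₀ exp(−z/H).
z/H = 6120.0/8200.0 = 0.74634; exp(−0.74634) = 0.47410.
ρ = 1.245 × 0.47410 = 0.59025 kg/m³.

ρ ≈ 0.5903 kg/m³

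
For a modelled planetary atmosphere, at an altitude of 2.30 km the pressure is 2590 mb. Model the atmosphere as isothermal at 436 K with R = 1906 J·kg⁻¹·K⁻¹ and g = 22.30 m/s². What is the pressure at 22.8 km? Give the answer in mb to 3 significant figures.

P ≈ 1490 mb

Scale height: H = RT/g = 1906 × 436 / 22.30 = 37265 m.
Between two levels, P₂ = P₁ exp(−Δz/H) with Δz = z₂ − z₁.
Δz = 22800 − 2300.0 = 20500 m; Δz/H = 20500/37265 = 0.55011.
P₂ = 2590 × exp(−0.55011) = 2590 × 0.57689 = 1494.1 mb.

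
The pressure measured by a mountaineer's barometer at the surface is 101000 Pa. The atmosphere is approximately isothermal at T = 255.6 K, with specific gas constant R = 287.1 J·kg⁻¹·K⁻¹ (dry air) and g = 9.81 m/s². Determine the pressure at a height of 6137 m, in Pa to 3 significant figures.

P ≈ 44500 Pa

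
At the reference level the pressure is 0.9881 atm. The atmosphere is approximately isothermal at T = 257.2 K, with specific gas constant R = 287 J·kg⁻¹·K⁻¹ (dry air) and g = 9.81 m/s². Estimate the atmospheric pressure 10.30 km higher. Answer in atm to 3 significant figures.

P ≈ 0.251 atm

Scale height: H = RT/g = 287 × 257.2 / 9.81 = 7524.6 m.
Barometric formula: P = P₀ exp(−z/H).
z/H = 10300/7524.6 = 1.3688; exp(−1.3688) = 0.25441.
P = 0.9881 × 0.25441 = 0.25138 atm.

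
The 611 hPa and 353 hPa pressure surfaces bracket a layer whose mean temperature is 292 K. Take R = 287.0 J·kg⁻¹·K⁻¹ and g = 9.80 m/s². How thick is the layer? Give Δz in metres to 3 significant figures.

Hypsometric equation: Δz = (R T̄/g) ln(P₁/P₂).
R T̄/g = 287.0 × 292 / 9.80 = 8551.4 m.
ln(611/353) = ln(1.7309) = 0.54864.
Δz = 8551.4 × 0.54864 = 4691.6 m.

Δz ≈ 4690 m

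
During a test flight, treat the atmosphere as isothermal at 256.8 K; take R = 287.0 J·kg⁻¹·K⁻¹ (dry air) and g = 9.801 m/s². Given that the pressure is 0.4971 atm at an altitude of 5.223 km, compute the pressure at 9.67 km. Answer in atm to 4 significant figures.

Scale height: H = RT/g = 287.0 × 256.8 / 9.801 = 7519.8 m.
Between two levels, P₂ = P₁ exp(−Δz/H) with Δz = z₂ − z₁.
Δz = 9670.0 − 5223.0 = 4447.0 m; Δz/H = 4447.0/7519.8 = 0.59137.
P₂ = 0.4971 × exp(−0.59137) = 0.4971 × 0.55357 = 0.27518 atm.

P ≈ 0.2752 atm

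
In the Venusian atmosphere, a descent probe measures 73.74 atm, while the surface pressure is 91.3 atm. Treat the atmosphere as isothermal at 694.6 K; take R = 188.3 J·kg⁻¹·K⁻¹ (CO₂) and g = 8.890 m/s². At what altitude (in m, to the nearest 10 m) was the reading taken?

Scale height: H = RT/g = 188.3 × 694.6 / 8.890 = 14712 m.
Invert the barometric formula: z = H ln(P₀/P).
P₀/P = 91.3/73.74 = 1.2381; ln(1.2381) = 0.21358.
z = 14712 × 0.21358 = 3142.2 m.

z ≈ 3140 m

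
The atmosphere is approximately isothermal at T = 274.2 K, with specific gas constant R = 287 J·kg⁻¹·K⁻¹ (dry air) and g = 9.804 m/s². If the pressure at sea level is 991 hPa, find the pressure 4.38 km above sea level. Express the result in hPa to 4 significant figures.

Scale height: H = RT/g = 287 × 274.2 / 9.804 = 8026.9 m.
Barometric formula: P = P₀ exp(−z/H).
z/H = 4380.0/8026.9 = 0.54567; exp(−0.54567) = 0.57945.
P = 991 × 0.57945 = 574.23 hPa.

P ≈ 574.2 hPa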